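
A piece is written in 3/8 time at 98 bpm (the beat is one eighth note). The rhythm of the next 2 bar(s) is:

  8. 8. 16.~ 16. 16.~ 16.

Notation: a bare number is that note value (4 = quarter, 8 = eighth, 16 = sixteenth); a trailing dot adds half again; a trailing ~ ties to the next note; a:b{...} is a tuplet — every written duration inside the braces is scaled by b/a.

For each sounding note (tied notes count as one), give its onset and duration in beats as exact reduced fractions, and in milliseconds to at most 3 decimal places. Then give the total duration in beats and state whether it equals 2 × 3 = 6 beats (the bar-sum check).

1) 0.0ms=0b +918.367ms=3/2b
2) 918.367ms=3/2b +918.367ms=3/2b
3) 1836.735ms=3b +918.367ms=3/2b
4) 2755.102ms=9/2b +918.367ms=3/2b
Σ=6b of 6 (98bpm 3/8) — PASS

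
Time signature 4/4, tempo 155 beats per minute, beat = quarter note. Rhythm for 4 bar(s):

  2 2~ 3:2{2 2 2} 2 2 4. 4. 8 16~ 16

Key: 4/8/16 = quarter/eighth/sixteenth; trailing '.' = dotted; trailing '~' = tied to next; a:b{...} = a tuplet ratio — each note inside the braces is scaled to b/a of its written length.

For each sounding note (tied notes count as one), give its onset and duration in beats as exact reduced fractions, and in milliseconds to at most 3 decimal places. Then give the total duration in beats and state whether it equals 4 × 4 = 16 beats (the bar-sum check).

1) 0.0ms=0b +774.194ms=2b
2) 774.194ms=2b +1290.323ms=10/3b
3) 2064.516ms=16/3b +516.129ms=4/3b
4) 2580.645ms=20/3b +516.129ms=4/3b
5) 3096.774ms=8b +774.194ms=2b
6) 3870.968ms=10b +774.194ms=2b
7) 4645.161ms=12b +580.645ms=3/2b
8) 5225.806ms=27/2b +580.645ms=3/2b
9) 5806.452ms=15b +193.548ms=1/2b
10) 6000.0ms=31/2b +193.548ms=1/2b
Σ=16b of 16 (155bpm 4/4) — PASS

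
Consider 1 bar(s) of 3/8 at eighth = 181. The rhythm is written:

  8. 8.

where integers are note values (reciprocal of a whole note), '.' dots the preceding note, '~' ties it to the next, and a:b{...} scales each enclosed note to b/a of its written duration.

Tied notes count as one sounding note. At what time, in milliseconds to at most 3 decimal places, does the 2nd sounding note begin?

1. 0.0ms @ 0 + 497.238ms (3/2)
2. 497.238ms @ 3/2 + 497.238ms (3/2)

note 2 onset = 3/2b = 497.238ms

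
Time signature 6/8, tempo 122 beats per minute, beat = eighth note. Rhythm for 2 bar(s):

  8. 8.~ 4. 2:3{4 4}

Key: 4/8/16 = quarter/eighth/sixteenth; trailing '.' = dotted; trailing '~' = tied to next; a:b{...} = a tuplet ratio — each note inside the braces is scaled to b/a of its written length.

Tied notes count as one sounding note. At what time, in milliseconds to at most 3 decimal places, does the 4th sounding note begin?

1. 0.0ms @ 0 + 737.705ms (3/2)
2. 737.705ms @ 3/2 + 2213.115ms (9/2)
3. 2950.82ms @ 6 + 1475.41ms (3)
4. 4426.23ms @ 9 + 1475.41ms (3)

note 4 onset = 9b = 4426.23ms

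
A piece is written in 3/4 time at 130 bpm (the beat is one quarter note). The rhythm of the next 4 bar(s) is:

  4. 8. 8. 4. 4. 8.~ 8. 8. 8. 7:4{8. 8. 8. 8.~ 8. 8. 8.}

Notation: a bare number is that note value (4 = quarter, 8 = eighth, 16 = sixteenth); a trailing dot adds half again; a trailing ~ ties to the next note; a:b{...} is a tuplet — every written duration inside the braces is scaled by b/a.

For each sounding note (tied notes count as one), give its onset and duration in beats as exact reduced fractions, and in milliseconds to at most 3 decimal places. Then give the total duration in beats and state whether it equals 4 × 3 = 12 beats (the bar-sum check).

1) 0.0ms=0b +692.308ms=3/2b
2) 692.308ms=3/2b +346.154ms=3/4b
3) 1038.462ms=9/4b +346.154ms=3/4b
4) 1384.615ms=3b +692.308ms=3/2b
5) 2076.923ms=9/2b +692.308ms=3/2b
6) 2769.231ms=6b +692.308ms=3/2b
7) 3461.538ms=15/2b +346.154ms=3/4b
8) 3807.692ms=33/4b +346.154ms=3/4b
9) 4153.846ms=9b +197.802ms=3/7b
10) 4351.648ms=66/7b +197.802ms=3/7b
11) 4549.451ms=69/7b +197.802ms=3/7b
12) 4747.253ms=72/7b +395.604ms=6/7b
13) 5142.857ms=78/7b +197.802ms=3/7b
14) 5340.659ms=81/7b +197.802ms=3/7b
Σ=12b of 12 (130bpm 3/4) — PASS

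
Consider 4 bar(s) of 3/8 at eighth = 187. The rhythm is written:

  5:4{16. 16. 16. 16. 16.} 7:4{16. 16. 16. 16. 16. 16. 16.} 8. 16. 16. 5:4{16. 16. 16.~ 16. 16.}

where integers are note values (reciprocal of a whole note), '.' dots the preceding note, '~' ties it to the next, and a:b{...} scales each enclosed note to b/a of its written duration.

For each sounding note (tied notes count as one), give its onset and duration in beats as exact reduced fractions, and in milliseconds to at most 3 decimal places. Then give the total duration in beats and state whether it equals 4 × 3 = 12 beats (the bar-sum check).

1) 0.0ms=0b +192.513ms=3/5b
2) 192.513ms=3/5b +192.513ms=3/5b
3) 385.027ms=6/5b +192.513ms=3/5b
4) 577.54ms=9/5b +192.513ms=3/5b
5) 770.053ms=12/5b +192.513ms=3/5b
6) 962.567ms=3b +137.51ms=3/7b
7) 1100.076ms=24/7b +137.51ms=3/7b
8) 1237.586ms=27/7b +137.51ms=3/7b
9) 1375.095ms=30/7b +137.51ms=3/7b
10) 1512.605ms=33/7b +137.51ms=3/7b
11) 1650.115ms=36/7b +137.51ms=3/7b
12) 1787.624ms=39/7b +137.51ms=3/7b
13) 1925.134ms=6b +481.283ms=3/2b
14) 2406.417ms=15/2b +240.642ms=3/4b
15) 2647.059ms=33/4b +240.642ms=3/4b
16) 2887.701ms=9b +192.513ms=3/5b
17) 3080.214ms=48/5b +192.513ms=3/5b
18) 3272.727ms=51/5b +385.027ms=6/5b
19) 3657.754ms=57/5b +192.513ms=3/5b
Σ=12b of 12 (187bpm 3/8) — PASS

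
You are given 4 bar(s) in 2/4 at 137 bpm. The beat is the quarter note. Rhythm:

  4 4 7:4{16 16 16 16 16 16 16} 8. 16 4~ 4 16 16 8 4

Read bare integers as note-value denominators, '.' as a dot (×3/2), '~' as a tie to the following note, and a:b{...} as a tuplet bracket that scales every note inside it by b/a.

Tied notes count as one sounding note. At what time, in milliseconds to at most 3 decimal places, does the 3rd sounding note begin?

1. 0.0ms @ 0 + 437.956ms (1)
2. 437.956ms @ 1 + 437.956ms (1)
3. 875.912ms @ 2 + 62.565ms (1/7)
4. 938.478ms @ 15/7 + 62.565ms (1/7)
5. 1001.043ms @ 16/7 + 62.565ms (1/7)
6. 1063.608ms @ 17/7 + 62.565ms (1/7)
7. 1126.173ms @ 18/7 + 62.565ms (1/7)
8. 1188.738ms @ 19/7 + 62.565ms (1/7)
9. 1251.303ms @ 20/7 + 62.565ms (1/7)
10. 1313.869ms @ 3 + 328.467ms (3/4)
11. 1642.336ms @ 15/4 + 109.489ms (1/4)
12. 1751.825ms @ 4 + 875.912ms (2)
13. 2627.737ms @ 6 + 109.489ms (1/4)
14. 2737.226ms @ 25/4 + 109.489ms (1/4)
15. 2846.715ms @ 13/2 + 218.978ms (1/2)
16. 3065.693ms @ 7 + 437.956ms (1)

note 3 onset = 2b = 875.912ms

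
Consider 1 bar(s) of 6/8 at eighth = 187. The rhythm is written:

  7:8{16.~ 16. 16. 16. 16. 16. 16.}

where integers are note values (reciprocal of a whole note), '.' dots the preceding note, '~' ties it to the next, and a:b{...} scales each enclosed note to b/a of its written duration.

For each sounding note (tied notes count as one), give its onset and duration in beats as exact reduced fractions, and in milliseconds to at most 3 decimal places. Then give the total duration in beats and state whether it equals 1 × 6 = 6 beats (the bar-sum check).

1) 0.0ms=0b +550.038ms=12/7b
2) 550.038ms=12/7b +275.019ms=6/7b
3) 825.057ms=18/7b +275.019ms=6/7b
4) 1100.076ms=24/7b +275.019ms=6/7b
5) 1375.095ms=30/7b +275.019ms=6/7b
6) 1650.115ms=36/7b +275.019ms=6/7b
Σ=6b of 6 (187bpm 6/8) — PASS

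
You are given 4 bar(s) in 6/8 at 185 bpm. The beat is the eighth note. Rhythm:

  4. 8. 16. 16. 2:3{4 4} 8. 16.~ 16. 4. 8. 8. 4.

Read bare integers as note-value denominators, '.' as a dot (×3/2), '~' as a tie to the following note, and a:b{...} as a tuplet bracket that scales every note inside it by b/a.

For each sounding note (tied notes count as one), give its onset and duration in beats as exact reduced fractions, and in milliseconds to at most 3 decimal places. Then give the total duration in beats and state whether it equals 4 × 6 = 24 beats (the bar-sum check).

1) 0.0ms=0b +972.973ms=3b
2) 972.973ms=3b +486.486ms=3/2b
3) 1459.459ms=9/2b +243.243ms=3/4b
4) 1702.703ms=21/4b +243.243ms=3/4b
5) 1945.946ms=6b +972.973ms=3b
6) 2918.919ms=9b +972.973ms=3b
7) 3891.892ms=12b +486.486ms=3/2b
8) 4378.378ms=27/2b +486.486ms=3/2b
9) 4864.865ms=15b +972.973ms=3b
10) 5837.838ms=18b +486.486ms=3/2b
11) 6324.324ms=39/2b +486.486ms=3/2b
12) 6810.811ms=21b +972.973ms=3b
Σ=24b of 24 (185bpm 6/8) — PASS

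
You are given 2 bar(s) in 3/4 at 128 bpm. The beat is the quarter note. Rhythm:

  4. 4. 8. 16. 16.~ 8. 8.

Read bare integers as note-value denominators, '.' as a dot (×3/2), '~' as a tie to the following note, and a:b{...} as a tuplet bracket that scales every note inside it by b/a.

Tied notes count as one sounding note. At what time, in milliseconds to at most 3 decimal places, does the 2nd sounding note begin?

note 2 onset = 3/2b = 703.125ms

1. 0.0ms @ 0 + 703.125ms (3/2)
2. 703.125ms @ 3/2 + 703.125ms (3/2)
3. 1406.25ms @ 3 + 351.562ms (3/4)
4. 1757.812ms @ 15/4 + 175.781ms (3/8)
5. 1933.594ms @ 33/8 + 527.344ms (9/8)
6. 2460.938ms @ 21/4 + 351.562ms (3/4)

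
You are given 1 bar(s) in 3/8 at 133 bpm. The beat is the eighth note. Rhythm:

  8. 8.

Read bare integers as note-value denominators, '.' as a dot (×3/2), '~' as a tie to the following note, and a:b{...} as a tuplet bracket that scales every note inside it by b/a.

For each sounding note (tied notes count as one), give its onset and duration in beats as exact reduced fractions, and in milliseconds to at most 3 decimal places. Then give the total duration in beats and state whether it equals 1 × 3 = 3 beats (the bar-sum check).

1) 0.0ms=0b +676.692ms=3/2b
2) 676.692ms=3/2b +676.692ms=3/2b
Σ=3b of 3 (133bpm 3/8) — PASS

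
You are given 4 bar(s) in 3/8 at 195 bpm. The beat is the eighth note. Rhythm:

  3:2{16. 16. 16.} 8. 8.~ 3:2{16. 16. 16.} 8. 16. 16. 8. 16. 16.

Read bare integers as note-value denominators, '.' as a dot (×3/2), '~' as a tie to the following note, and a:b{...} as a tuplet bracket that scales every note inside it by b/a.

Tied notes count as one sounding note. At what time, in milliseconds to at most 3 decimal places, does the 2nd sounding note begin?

1. 0.0ms @ 0 + 153.846ms (1/2)
2. 153.846ms @ 1/2 + 153.846ms (1/2)
3. 307.692ms @ 1 + 153.846ms (1/2)
4. 461.538ms @ 3/2 + 461.538ms (3/2)
5. 923.077ms @ 3 + 615.385ms (2)
6. 1538.462ms @ 5 + 153.846ms (1/2)
7. 1692.308ms @ 11/2 + 153.846ms (1/2)
8. 1846.154ms @ 6 + 461.538ms (3/2)
9. 2307.692ms @ 15/2 + 230.769ms (3/4)
10. 2538.462ms @ 33/4 + 230.769ms (3/4)
11. 2769.231ms @ 9 + 461.538ms (3/2)
12. 3230.769ms @ 21/2 + 230.769ms (3/4)
13. 3461.538ms @ 45/4 + 230.769ms (3/4)

note 2 onset = 1/2b = 153.846ms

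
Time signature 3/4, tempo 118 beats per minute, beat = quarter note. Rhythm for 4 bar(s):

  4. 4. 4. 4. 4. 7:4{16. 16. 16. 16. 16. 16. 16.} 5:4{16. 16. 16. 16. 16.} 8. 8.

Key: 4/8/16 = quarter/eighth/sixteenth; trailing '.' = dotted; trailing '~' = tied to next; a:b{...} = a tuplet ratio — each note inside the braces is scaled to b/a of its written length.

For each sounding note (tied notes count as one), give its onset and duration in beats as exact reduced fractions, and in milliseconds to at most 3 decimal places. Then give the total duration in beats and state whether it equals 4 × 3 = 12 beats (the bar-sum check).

1) 0.0ms=0b +762.712ms=3/2b
2) 762.712ms=3/2b +762.712ms=3/2b
3) 1525.424ms=3b +762.712ms=3/2b
4) 2288.136ms=9/2b +762.712ms=3/2b
5) 3050.847ms=6b +762.712ms=3/2b
6) 3813.559ms=15/2b +108.959ms=3/14b
7) 3922.518ms=54/7b +108.959ms=3/14b
8) 4031.477ms=111/14b +108.959ms=3/14b
9) 4140.436ms=57/7b +108.959ms=3/14b
10) 4249.395ms=117/14b +108.959ms=3/14b
11) 4358.354ms=60/7b +108.959ms=3/14b
12) 4467.312ms=123/14b +108.959ms=3/14b
13) 4576.271ms=9b +152.542ms=3/10b
14) 4728.814ms=93/10b +152.542ms=3/10b
15) 4881.356ms=48/5b +152.542ms=3/10b
16) 5033.898ms=99/10b +152.542ms=3/10b
17) 5186.441ms=51/5b +152.542ms=3/10b
18) 5338.983ms=21/2b +381.356ms=3/4b
19) 5720.339ms=45/4b +381.356ms=3/4b
Σ=12b of 12 (118bpm 3/4) — PASS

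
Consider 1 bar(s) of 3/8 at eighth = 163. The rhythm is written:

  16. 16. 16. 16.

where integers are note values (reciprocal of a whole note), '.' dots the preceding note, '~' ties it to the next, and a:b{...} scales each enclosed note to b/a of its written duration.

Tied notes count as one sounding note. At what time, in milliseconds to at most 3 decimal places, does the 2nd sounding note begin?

note 2 onset = 3/4b = 276.074ms

1. 0.0ms @ 0 + 276.074ms (3/4)
2. 276.074ms @ 3/4 + 276.074ms (3/4)
3. 552.147ms @ 3/2 + 276.074ms (3/4)
4. 828.221ms @ 9/4 + 276.074ms (3/4)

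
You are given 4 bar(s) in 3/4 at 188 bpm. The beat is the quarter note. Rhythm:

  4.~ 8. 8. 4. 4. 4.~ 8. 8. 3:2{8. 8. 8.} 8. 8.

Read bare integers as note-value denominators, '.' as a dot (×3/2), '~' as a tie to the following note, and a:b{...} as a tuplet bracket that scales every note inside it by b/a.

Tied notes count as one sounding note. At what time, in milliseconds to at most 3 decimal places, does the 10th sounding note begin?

note 10 onset = 21/2b = 3351.064ms

1. 0.0ms @ 0 + 718.085ms (9/4)
2. 718.085ms @ 9/4 + 239.362ms (3/4)
3. 957.447ms @ 3 + 478.723ms (3/2)
4. 1436.17ms @ 9/2 + 478.723ms (3/2)
5. 1914.894ms @ 6 + 718.085ms (9/4)
6. 2632.979ms @ 33/4 + 239.362ms (3/4)
7. 2872.34ms @ 9 + 159.574ms (1/2)
8. 3031.915ms @ 19/2 + 159.574ms (1/2)
9. 3191.489ms @ 10 + 159.574ms (1/2)
10. 3351.064ms @ 21/2 + 239.362ms (3/4)
11. 3590.426ms @ 45/4 + 239.362ms (3/4)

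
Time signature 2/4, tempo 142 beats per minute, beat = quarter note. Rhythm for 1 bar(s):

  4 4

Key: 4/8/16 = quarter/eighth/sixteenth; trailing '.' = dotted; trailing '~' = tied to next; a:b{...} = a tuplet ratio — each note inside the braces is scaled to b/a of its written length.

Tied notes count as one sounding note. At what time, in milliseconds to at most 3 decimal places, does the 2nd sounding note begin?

note 2 onset = 1b = 422.535ms

1. 0.0ms @ 0 + 422.535ms (1)
2. 422.535ms @ 1 + 422.535ms (1)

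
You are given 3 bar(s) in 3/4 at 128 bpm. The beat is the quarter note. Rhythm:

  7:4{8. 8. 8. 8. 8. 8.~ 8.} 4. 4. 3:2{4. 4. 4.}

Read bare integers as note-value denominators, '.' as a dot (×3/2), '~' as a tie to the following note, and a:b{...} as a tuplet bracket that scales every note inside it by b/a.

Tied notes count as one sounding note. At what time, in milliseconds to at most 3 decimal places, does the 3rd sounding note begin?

note 3 onset = 6/7b = 401.786ms

1. 0.0ms @ 0 + 200.893ms (3/7)
2. 200.893ms @ 3/7 + 200.893ms (3/7)
3. 401.786ms @ 6/7 + 200.893ms (3/7)
4. 602.679ms @ 9/7 + 200.893ms (3/7)
5. 803.571ms @ 12/7 + 200.893ms (3/7)
6. 1004.464ms @ 15/7 + 401.786ms (6/7)
7. 1406.25ms @ 3 + 703.125ms (3/2)
8. 2109.375ms @ 9/2 + 703.125ms (3/2)
9. 2812.5ms @ 6 + 468.75ms (1)
10. 3281.25ms @ 7 + 468.75ms (1)
11. 3750.0ms @ 8 + 468.75ms (1)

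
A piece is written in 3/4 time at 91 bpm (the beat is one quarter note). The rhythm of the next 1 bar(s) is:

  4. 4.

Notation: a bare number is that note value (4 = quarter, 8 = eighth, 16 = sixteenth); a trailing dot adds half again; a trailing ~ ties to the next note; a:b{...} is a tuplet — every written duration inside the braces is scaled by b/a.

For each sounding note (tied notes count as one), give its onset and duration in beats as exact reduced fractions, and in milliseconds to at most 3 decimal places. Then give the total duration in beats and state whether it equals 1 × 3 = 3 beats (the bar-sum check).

1) 0.0ms=0b +989.011ms=3/2b
2) 989.011ms=3/2b +989.011ms=3/2b
Σ=3b of 3 (91bpm 3/4) — PASS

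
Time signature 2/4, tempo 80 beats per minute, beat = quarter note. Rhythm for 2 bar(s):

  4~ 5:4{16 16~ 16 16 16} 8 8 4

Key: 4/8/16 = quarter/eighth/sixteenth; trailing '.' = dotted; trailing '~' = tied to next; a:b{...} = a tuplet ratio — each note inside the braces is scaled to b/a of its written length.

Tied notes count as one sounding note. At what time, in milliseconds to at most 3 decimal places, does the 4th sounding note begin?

note 4 onset = 9/5b = 1350.0ms

1. 0.0ms @ 0 + 900.0ms (6/5)
2. 900.0ms @ 6/5 + 300.0ms (2/5)
3. 1200.0ms @ 8/5 + 150.0ms (1/5)
4. 1350.0ms @ 9/5 + 150.0ms (1/5)
5. 1500.0ms @ 2 + 375.0ms (1/2)
6. 1875.0ms @ 5/2 + 375.0ms (1/2)
7. 2250.0ms @ 3 + 750.0ms (1)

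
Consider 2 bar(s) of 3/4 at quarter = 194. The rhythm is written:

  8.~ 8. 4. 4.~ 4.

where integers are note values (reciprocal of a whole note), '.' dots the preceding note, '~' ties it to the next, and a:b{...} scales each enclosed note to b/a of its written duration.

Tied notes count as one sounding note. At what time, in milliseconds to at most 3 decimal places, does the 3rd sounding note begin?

note 3 onset = 3b = 927.835ms

1. 0.0ms @ 0 + 463.918ms (3/2)
2. 463.918ms @ 3/2 + 463.918ms (3/2)
3. 927.835ms @ 3 + 927.835ms (3)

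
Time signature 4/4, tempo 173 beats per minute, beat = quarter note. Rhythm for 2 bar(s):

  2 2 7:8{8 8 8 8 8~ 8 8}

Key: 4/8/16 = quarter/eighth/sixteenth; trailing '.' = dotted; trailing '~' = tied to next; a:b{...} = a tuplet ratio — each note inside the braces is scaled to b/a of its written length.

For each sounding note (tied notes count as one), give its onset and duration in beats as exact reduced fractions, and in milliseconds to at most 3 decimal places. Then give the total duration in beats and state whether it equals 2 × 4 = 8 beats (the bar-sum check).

1) 0.0ms=0b +693.642ms=2b
2) 693.642ms=2b +693.642ms=2b
3) 1387.283ms=4b +198.183ms=4/7b
4) 1585.467ms=32/7b +198.183ms=4/7b
5) 1783.65ms=36/7b +198.183ms=4/7b
6) 1981.833ms=40/7b +198.183ms=4/7b
7) 2180.017ms=44/7b +396.367ms=8/7b
8) 2576.383ms=52/7b +198.183ms=4/7b
Σ=8b of 8 (173bpm 4/4) — PASS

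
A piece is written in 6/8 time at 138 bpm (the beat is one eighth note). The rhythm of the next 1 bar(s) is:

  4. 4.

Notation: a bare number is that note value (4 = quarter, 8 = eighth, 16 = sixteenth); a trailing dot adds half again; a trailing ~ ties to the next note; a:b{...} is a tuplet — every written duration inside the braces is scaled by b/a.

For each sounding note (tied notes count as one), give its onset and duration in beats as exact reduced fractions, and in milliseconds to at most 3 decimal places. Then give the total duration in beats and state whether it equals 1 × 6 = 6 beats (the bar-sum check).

1) 0.0ms=0b +1304.348ms=3b
2) 1304.348ms=3b +1304.348ms=3b
Σ=6b of 6 (138bpm 6/8) — PASS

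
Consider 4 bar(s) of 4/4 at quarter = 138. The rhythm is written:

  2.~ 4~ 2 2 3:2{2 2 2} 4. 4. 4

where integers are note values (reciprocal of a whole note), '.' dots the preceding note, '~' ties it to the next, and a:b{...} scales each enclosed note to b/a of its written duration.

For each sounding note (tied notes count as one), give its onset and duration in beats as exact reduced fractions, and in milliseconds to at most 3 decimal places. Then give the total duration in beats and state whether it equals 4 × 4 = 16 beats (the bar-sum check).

1) 0.0ms=0b +2608.696ms=6b
2) 2608.696ms=6b +869.565ms=2b
3) 3478.261ms=8b +579.71ms=4/3b
4) 4057.971ms=28/3b +579.71ms=4/3b
5) 4637.681ms=32/3b +579.71ms=4/3b
6) 5217.391ms=12b +652.174ms=3/2b
7) 5869.565ms=27/2b +652.174ms=3/2b
8) 6521.739ms=15b +434.783ms=1b
Σ=16b of 16 (138bpm 4/4) — PASS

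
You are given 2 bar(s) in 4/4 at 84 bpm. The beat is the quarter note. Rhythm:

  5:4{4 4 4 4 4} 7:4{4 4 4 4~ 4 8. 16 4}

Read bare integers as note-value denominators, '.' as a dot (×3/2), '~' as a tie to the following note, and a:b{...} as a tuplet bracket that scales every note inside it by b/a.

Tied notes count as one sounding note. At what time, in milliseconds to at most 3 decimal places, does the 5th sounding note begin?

1. 0.0ms @ 0 + 571.429ms (4/5)
2. 571.429ms @ 4/5 + 571.429ms (4/5)
3. 1142.857ms @ 8/5 + 571.429ms (4/5)
4. 1714.286ms @ 12/5 + 571.429ms (4/5)
5. 2285.714ms @ 16/5 + 571.429ms (4/5)
6. 2857.143ms @ 4 + 408.163ms (4/7)
7. 3265.306ms @ 32/7 + 408.163ms (4/7)
8. 3673.469ms @ 36/7 + 408.163ms (4/7)
9. 4081.633ms @ 40/7 + 816.327ms (8/7)
10. 4897.959ms @ 48/7 + 306.122ms (3/7)
11. 5204.082ms @ 51/7 + 102.041ms (1/7)
12. 5306.122ms @ 52/7 + 408.163ms (4/7)

note 5 onset = 16/5b = 2285.714ms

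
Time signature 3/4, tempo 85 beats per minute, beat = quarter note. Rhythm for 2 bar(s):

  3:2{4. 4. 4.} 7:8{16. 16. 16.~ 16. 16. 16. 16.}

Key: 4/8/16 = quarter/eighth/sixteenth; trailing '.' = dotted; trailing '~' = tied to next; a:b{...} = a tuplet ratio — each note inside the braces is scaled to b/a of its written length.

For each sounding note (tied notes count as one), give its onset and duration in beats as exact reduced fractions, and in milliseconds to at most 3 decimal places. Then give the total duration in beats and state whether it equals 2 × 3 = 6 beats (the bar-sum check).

1) 0.0ms=0b +705.882ms=1b
2) 705.882ms=1b +705.882ms=1b
3) 1411.765ms=2b +705.882ms=1b
4) 2117.647ms=3b +302.521ms=3/7b
5) 2420.168ms=24/7b +302.521ms=3/7b
6) 2722.689ms=27/7b +605.042ms=6/7b
7) 3327.731ms=33/7b +302.521ms=3/7b
8) 3630.252ms=36/7b +302.521ms=3/7b
9) 3932.773ms=39/7b +302.521ms=3/7b
Σ=6b of 6 (85bpm 3/4) — PASS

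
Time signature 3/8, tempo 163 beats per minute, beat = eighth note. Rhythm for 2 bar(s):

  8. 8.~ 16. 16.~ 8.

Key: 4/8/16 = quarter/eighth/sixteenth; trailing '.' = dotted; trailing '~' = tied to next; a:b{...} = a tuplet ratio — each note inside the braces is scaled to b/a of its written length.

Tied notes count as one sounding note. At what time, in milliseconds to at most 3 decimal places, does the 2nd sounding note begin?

1. 0.0ms @ 0 + 552.147ms (3/2)
2. 552.147ms @ 3/2 + 828.221ms (9/4)
3. 1380.368ms @ 15/4 + 828.221ms (9/4)

note 2 onset = 3/2b = 552.147ms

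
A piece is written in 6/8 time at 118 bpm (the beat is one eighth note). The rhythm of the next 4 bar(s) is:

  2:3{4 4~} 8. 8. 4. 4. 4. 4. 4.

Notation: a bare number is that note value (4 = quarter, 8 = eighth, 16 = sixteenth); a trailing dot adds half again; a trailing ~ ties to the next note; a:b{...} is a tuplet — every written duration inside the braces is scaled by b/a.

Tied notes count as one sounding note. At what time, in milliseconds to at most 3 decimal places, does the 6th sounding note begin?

note 6 onset = 15b = 7627.119ms

1. 0.0ms @ 0 + 1525.424ms (3)
2. 1525.424ms @ 3 + 2288.136ms (9/2)
3. 3813.559ms @ 15/2 + 762.712ms (3/2)
4. 4576.271ms @ 9 + 1525.424ms (3)
5. 6101.695ms @ 12 + 1525.424ms (3)
6. 7627.119ms @ 15 + 1525.424ms (3)
7. 9152.542ms @ 18 + 1525.424ms (3)
8. 10677.966ms @ 21 + 1525.424ms (3)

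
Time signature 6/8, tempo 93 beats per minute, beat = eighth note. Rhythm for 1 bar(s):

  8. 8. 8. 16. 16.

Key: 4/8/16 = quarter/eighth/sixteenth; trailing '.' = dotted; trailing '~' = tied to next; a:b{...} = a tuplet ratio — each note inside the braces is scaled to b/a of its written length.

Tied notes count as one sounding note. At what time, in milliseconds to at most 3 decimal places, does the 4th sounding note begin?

1. 0.0ms @ 0 + 967.742ms (3/2)
2. 967.742ms @ 3/2 + 967.742ms (3/2)
3. 1935.484ms @ 3 + 967.742ms (3/2)
4. 2903.226ms @ 9/2 + 483.871ms (3/4)
5. 3387.097ms @ 21/4 + 483.871ms (3/4)

note 4 onset = 9/2b = 2903.226ms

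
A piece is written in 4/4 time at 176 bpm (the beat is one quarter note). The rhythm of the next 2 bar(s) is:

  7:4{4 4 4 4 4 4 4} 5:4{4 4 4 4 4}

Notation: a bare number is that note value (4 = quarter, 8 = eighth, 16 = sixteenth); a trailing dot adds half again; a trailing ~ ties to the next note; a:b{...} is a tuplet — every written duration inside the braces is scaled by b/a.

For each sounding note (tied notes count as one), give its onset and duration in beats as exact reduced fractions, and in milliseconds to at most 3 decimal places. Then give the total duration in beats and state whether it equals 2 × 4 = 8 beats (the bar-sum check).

1) 0.0ms=0b +194.805ms=4/7b
2) 194.805ms=4/7b +194.805ms=4/7b
3) 389.61ms=8/7b +194.805ms=4/7b
4) 584.416ms=12/7b +194.805ms=4/7b
5) 779.221ms=16/7b +194.805ms=4/7b
6) 974.026ms=20/7b +194.805ms=4/7b
7) 1168.831ms=24/7b +194.805ms=4/7b
8) 1363.636ms=4b +272.727ms=4/5b
9) 1636.364ms=24/5b +272.727ms=4/5b
10) 1909.091ms=28/5b +272.727ms=4/5b
11) 2181.818ms=32/5b +272.727ms=4/5b
12) 2454.545ms=36/5b +272.727ms=4/5b
Σ=8b of 8 (176bpm 4/4) — PASS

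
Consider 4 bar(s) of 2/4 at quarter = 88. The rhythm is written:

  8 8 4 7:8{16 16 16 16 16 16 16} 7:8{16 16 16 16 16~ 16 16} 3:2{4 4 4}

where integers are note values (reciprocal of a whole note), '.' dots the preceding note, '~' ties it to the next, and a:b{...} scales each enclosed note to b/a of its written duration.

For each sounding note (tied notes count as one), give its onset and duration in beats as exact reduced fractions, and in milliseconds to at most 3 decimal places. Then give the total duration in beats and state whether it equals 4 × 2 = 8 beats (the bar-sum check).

1) 0.0ms=0b +340.909ms=1/2b
2) 340.909ms=1/2b +340.909ms=1/2b
3) 681.818ms=1b +681.818ms=1b
4) 1363.636ms=2b +194.805ms=2/7b
5) 1558.442ms=16/7b +194.805ms=2/7b
6) 1753.247ms=18/7b +194.805ms=2/7b
7) 1948.052ms=20/7b +194.805ms=2/7b
8) 2142.857ms=22/7b +194.805ms=2/7b
9) 2337.662ms=24/7b +194.805ms=2/7b
10) 2532.468ms=26/7b +194.805ms=2/7b
11) 2727.273ms=4b +194.805ms=2/7b
12) 2922.078ms=30/7b +194.805ms=2/7b
13) 3116.883ms=32/7b +194.805ms=2/7b
14) 3311.688ms=34/7b +194.805ms=2/7b
15) 3506.494ms=36/7b +389.61ms=4/7b
16) 3896.104ms=40/7b +194.805ms=2/7b
17) 4090.909ms=6b +454.545ms=2/3b
18) 4545.455ms=20/3b +454.545ms=2/3b
19) 5000.0ms=22/3b +454.545ms=2/3b
Σ=8b of 8 (88bpm 2/4) — PASS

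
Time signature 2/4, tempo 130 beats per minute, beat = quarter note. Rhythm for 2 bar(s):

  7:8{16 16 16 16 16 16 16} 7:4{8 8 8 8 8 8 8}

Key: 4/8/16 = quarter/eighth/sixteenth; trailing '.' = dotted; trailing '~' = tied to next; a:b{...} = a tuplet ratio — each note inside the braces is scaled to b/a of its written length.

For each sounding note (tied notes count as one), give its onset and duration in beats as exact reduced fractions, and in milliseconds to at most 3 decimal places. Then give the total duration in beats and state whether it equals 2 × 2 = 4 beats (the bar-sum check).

1) 0.0ms=0b +131.868ms=2/7b
2) 131.868ms=2/7b +131.868ms=2/7b
3) 263.736ms=4/7b +131.868ms=2/7b
4) 395.604ms=6/7b +131.868ms=2/7b
5) 527.473ms=8/7b +131.868ms=2/7b
6) 659.341ms=10/7b +131.868ms=2/7b
7) 791.209ms=12/7b +131.868ms=2/7b
8) 923.077ms=2b +131.868ms=2/7b
9) 1054.945ms=16/7b +131.868ms=2/7b
10) 1186.813ms=18/7b +131.868ms=2/7b
11) 1318.681ms=20/7b +131.868ms=2/7b
12) 1450.549ms=22/7b +131.868ms=2/7b
13) 1582.418ms=24/7b +131.868ms=2/7b
14) 1714.286ms=26/7b +131.868ms=2/7b
Σ=4b of 4 (130bpm 2/4) — PASS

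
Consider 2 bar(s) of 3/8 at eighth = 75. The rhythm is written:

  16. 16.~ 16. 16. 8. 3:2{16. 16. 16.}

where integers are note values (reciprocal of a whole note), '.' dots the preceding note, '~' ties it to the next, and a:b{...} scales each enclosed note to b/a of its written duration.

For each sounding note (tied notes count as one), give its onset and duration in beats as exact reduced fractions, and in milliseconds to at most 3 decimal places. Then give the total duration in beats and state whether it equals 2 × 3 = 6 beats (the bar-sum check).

1) 0.0ms=0b +600.0ms=3/4b
2) 600.0ms=3/4b +1200.0ms=3/2b
3) 1800.0ms=9/4b +600.0ms=3/4b
4) 2400.0ms=3b +1200.0ms=3/2b
5) 3600.0ms=9/2b +400.0ms=1/2b
6) 4000.0ms=5b +400.0ms=1/2b
7) 4400.0ms=11/2b +400.0ms=1/2b
Σ=6b of 6 (75bpm 3/8) — PASS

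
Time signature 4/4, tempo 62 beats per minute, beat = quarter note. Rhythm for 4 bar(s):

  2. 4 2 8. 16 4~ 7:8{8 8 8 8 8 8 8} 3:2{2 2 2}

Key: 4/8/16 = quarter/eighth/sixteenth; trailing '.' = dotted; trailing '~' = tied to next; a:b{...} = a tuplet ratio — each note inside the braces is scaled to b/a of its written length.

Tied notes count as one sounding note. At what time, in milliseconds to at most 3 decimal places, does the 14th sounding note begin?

note 14 onset = 40/3b = 12903.226ms

1. 0.0ms @ 0 + 2903.226ms (3)
2. 2903.226ms @ 3 + 967.742ms (1)
3. 3870.968ms @ 4 + 1935.484ms (2)
4. 5806.452ms @ 6 + 725.806ms (3/4)
5. 6532.258ms @ 27/4 + 241.935ms (1/4)
6. 6774.194ms @ 7 + 1520.737ms (11/7)
7. 8294.931ms @ 60/7 + 552.995ms (4/7)
8. 8847.926ms @ 64/7 + 552.995ms (4/7)
9. 9400.922ms @ 68/7 + 552.995ms (4/7)
10. 9953.917ms @ 72/7 + 552.995ms (4/7)
11. 10506.912ms @ 76/7 + 552.995ms (4/7)
12. 11059.908ms @ 80/7 + 552.995ms (4/7)
13. 11612.903ms @ 12 + 1290.323ms (4/3)
14. 12903.226ms @ 40/3 + 1290.323ms (4/3)
15. 14193.548ms @ 44/3 + 1290.323ms (4/3)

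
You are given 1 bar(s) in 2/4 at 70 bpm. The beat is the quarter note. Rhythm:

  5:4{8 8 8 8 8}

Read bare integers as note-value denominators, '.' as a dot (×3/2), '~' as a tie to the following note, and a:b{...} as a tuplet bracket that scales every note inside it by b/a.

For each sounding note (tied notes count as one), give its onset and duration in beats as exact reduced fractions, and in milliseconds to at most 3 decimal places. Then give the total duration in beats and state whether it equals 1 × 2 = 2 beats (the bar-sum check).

1) 0.0ms=0b +342.857ms=2/5b
2) 342.857ms=2/5b +342.857ms=2/5b
3) 685.714ms=4/5b +342.857ms=2/5b
4) 1028.571ms=6/5b +342.857ms=2/5b
5) 1371.429ms=8/5b +342.857ms=2/5b
Σ=2b of 2 (70bpm 2/4) — PASS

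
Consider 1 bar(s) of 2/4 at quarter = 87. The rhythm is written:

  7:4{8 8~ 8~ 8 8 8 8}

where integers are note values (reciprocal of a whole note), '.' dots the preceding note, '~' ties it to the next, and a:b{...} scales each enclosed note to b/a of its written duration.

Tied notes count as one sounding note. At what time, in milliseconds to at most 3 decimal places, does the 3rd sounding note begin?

note 3 onset = 8/7b = 788.177ms

1. 0.0ms @ 0 + 197.044ms (2/7)
2. 197.044ms @ 2/7 + 591.133ms (6/7)
3. 788.177ms @ 8/7 + 197.044ms (2/7)
4. 985.222ms @ 10/7 + 197.044ms (2/7)
5. 1182.266ms @ 12/7 + 197.044ms (2/7)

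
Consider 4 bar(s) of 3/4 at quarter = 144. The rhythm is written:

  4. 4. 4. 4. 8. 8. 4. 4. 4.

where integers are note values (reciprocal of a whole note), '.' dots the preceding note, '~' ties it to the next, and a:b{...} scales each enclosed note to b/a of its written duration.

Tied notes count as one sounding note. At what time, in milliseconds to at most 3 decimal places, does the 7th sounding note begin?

note 7 onset = 15/2b = 3125.0ms

1. 0.0ms @ 0 + 625.0ms (3/2)
2. 625.0ms @ 3/2 + 625.0ms (3/2)
3. 1250.0ms @ 3 + 625.0ms (3/2)
4. 1875.0ms @ 9/2 + 625.0ms (3/2)
5. 2500.0ms @ 6 + 312.5ms (3/4)
6. 2812.5ms @ 27/4 + 312.5ms (3/4)
7. 3125.0ms @ 15/2 + 625.0ms (3/2)
8. 3750.0ms @ 9 + 625.0ms (3/2)
9. 4375.0ms @ 21/2 + 625.0ms (3/2)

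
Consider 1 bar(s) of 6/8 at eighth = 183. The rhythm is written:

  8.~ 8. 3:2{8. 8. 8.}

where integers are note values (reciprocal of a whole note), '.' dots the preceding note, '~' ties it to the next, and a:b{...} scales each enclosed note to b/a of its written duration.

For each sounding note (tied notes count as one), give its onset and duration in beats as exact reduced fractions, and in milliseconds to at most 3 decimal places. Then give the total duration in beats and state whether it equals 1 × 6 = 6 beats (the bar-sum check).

1) 0.0ms=0b +983.607ms=3b
2) 983.607ms=3b +327.869ms=1b
3) 1311.475ms=4b +327.869ms=1b
4) 1639.344ms=5b +327.869ms=1b
Σ=6b of 6 (183bpm 6/8) — PASS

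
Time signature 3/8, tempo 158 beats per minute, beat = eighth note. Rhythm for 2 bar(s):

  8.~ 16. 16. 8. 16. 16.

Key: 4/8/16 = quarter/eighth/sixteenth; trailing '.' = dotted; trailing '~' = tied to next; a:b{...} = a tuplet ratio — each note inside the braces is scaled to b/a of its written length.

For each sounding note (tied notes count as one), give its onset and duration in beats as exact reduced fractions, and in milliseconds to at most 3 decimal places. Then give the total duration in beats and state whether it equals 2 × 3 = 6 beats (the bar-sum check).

1) 0.0ms=0b +854.43ms=9/4b
2) 854.43ms=9/4b +284.81ms=3/4b
3) 1139.241ms=3b +569.62ms=3/2b
4) 1708.861ms=9/2b +284.81ms=3/4b
5) 1993.671ms=21/4b +284.81ms=3/4b
Σ=6b of 6 (158bpm 3/8) — PASS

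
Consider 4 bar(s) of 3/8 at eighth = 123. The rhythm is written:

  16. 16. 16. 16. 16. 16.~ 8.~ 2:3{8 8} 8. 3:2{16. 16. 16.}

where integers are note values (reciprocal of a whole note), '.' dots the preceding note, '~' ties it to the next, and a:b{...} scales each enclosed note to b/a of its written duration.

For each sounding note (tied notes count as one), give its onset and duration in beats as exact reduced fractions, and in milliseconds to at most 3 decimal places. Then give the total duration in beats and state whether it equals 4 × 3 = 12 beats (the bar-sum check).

1) 0.0ms=0b +365.854ms=3/4b
2) 365.854ms=3/4b +365.854ms=3/4b
3) 731.707ms=3/2b +365.854ms=3/4b
4) 1097.561ms=9/4b +365.854ms=3/4b
5) 1463.415ms=3b +365.854ms=3/4b
6) 1829.268ms=15/4b +1829.268ms=15/4b
7) 3658.537ms=15/2b +731.707ms=3/2b
8) 4390.244ms=9b +731.707ms=3/2b
9) 5121.951ms=21/2b +243.902ms=1/2b
10) 5365.854ms=11b +243.902ms=1/2b
11) 5609.756ms=23/2b +243.902ms=1/2b
Σ=12b of 12 (123bpm 3/8) — PASS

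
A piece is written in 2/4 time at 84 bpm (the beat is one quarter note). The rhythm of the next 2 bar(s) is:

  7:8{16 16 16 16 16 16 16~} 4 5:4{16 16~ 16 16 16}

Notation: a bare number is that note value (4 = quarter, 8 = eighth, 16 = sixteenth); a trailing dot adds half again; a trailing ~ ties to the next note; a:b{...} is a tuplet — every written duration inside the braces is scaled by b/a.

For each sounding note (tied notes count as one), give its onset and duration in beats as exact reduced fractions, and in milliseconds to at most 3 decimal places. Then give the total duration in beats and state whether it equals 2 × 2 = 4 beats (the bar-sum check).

1) 0.0ms=0b +204.082ms=2/7b
2) 204.082ms=2/7b +204.082ms=2/7b
3) 408.163ms=4/7b +204.082ms=2/7b
4) 612.245ms=6/7b +204.082ms=2/7b
5) 816.327ms=8/7b +204.082ms=2/7b
6) 1020.408ms=10/7b +204.082ms=2/7b
7) 1224.49ms=12/7b +918.367ms=9/7b
8) 2142.857ms=3b +142.857ms=1/5b
9) 2285.714ms=16/5b +285.714ms=2/5b
10) 2571.429ms=18/5b +142.857ms=1/5b
11) 2714.286ms=19/5b +142.857ms=1/5b
Σ=4b of 4 (84bpm 2/4) — PASS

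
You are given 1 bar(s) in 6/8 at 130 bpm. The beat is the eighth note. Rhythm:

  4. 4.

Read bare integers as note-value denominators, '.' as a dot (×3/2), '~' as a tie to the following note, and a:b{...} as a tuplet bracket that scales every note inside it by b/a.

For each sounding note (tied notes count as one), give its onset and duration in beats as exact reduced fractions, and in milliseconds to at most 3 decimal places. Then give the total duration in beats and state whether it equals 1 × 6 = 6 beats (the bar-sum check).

1) 0.0ms=0b +1384.615ms=3b
2) 1384.615ms=3b +1384.615ms=3b
Σ=6b of 6 (130bpm 6/8) — PASS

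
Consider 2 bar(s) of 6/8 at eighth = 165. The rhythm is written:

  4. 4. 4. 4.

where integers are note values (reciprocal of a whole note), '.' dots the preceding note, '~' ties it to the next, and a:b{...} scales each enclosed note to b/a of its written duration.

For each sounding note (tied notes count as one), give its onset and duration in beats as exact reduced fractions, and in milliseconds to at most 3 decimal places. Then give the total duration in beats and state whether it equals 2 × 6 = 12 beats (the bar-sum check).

1) 0.0ms=0b +1090.909ms=3b
2) 1090.909ms=3b +1090.909ms=3b
3) 2181.818ms=6b +1090.909ms=3b
4) 3272.727ms=9b +1090.909ms=3b
Σ=12b of 12 (165bpm 6/8) — PASS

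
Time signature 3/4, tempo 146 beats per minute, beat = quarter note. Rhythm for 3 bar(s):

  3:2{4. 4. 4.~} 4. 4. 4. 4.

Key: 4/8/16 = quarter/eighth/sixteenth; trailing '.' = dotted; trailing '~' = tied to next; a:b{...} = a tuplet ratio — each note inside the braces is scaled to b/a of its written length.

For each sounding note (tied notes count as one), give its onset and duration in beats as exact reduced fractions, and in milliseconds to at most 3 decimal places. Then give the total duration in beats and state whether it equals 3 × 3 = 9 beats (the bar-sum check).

1) 0.0ms=0b +410.959ms=1b
2) 410.959ms=1b +410.959ms=1b
3) 821.918ms=2b +1027.397ms=5/2b
4) 1849.315ms=9/2b +616.438ms=3/2b
5) 2465.753ms=6b +616.438ms=3/2b
6) 3082.192ms=15/2b +616.438ms=3/2b
Σ=9b of 9 (146bpm 3/4) — PASS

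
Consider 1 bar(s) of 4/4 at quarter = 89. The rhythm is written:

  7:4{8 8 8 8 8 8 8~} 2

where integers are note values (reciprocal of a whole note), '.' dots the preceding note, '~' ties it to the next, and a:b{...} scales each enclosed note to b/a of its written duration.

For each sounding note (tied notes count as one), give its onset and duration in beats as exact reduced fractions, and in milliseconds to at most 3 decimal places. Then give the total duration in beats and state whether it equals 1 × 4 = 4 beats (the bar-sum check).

1) 0.0ms=0b +192.616ms=2/7b
2) 192.616ms=2/7b +192.616ms=2/7b
3) 385.233ms=4/7b +192.616ms=2/7b
4) 577.849ms=6/7b +192.616ms=2/7b
5) 770.465ms=8/7b +192.616ms=2/7b
6) 963.082ms=10/7b +192.616ms=2/7b
7) 1155.698ms=12/7b +1540.931ms=16/7b
Σ=4b of 4 (89bpm 4/4) — PASS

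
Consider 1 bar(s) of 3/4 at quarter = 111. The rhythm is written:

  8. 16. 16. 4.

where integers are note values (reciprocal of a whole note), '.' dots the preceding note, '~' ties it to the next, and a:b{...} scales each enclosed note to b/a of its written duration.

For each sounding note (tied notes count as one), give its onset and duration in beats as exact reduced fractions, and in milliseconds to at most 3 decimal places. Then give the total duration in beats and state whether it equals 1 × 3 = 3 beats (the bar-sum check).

1) 0.0ms=0b +405.405ms=3/4b
2) 405.405ms=3/4b +202.703ms=3/8b
3) 608.108ms=9/8b +202.703ms=3/8b
4) 810.811ms=3/2b +810.811ms=3/2b
Σ=3b of 3 (111bpm 3/4) — PASS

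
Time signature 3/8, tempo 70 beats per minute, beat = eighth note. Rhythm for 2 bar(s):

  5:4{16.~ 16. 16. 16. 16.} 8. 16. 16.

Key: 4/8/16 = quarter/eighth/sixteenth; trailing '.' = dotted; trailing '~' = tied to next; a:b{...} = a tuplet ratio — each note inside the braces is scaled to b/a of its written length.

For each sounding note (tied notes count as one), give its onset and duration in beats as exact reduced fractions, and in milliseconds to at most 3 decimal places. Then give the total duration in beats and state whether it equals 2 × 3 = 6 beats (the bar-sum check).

1) 0.0ms=0b +1028.571ms=6/5b
2) 1028.571ms=6/5b +514.286ms=3/5b
3) 1542.857ms=9/5b +514.286ms=3/5b
4) 2057.143ms=12/5b +514.286ms=3/5b
5) 2571.429ms=3b +1285.714ms=3/2b
6) 3857.143ms=9/2b +642.857ms=3/4b
7) 4500.0ms=21/4b +642.857ms=3/4b
Σ=6b of 6 (70bpm 3/8) — PASS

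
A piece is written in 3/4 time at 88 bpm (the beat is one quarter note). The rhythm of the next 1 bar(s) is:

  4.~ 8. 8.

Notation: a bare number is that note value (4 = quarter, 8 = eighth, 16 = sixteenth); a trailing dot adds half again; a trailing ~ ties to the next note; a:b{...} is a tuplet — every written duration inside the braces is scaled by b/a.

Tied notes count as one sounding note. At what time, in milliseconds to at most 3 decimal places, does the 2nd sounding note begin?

note 2 onset = 9/4b = 1534.091ms

1. 0.0ms @ 0 + 1534.091ms (9/4)
2. 1534.091ms @ 9/4 + 511.364ms (3/4)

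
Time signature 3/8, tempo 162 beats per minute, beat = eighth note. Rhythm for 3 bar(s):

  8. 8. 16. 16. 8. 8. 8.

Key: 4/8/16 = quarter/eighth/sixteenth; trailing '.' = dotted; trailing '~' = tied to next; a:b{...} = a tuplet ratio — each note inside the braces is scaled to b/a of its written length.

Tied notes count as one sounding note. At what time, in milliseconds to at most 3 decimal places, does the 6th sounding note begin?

1. 0.0ms @ 0 + 555.556ms (3/2)
2. 555.556ms @ 3/2 + 555.556ms (3/2)
3. 1111.111ms @ 3 + 277.778ms (3/4)
4. 1388.889ms @ 15/4 + 277.778ms (3/4)
5. 1666.667ms @ 9/2 + 555.556ms (3/2)
6. 2222.222ms @ 6 + 555.556ms (3/2)
7. 2777.778ms @ 15/2 + 555.556ms (3/2)

note 6 onset = 6b = 2222.222ms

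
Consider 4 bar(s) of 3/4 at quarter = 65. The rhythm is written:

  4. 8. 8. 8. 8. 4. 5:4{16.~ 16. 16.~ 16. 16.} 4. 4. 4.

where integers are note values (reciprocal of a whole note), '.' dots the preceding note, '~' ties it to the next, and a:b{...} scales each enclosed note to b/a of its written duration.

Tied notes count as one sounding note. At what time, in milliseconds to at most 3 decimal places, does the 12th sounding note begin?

1. 0.0ms @ 0 + 1384.615ms (3/2)
2. 1384.615ms @ 3/2 + 692.308ms (3/4)
3. 2076.923ms @ 9/4 + 692.308ms (3/4)
4. 2769.231ms @ 3 + 692.308ms (3/4)
5. 3461.538ms @ 15/4 + 692.308ms (3/4)
6. 4153.846ms @ 9/2 + 1384.615ms (3/2)
7. 5538.462ms @ 6 + 553.846ms (3/5)
8. 6092.308ms @ 33/5 + 553.846ms (3/5)
9. 6646.154ms @ 36/5 + 276.923ms (3/10)
10. 6923.077ms @ 15/2 + 1384.615ms (3/2)
11. 8307.692ms @ 9 + 1384.615ms (3/2)
12. 9692.308ms @ 21/2 + 1384.615ms (3/2)

note 12 onset = 21/2b = 9692.308ms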